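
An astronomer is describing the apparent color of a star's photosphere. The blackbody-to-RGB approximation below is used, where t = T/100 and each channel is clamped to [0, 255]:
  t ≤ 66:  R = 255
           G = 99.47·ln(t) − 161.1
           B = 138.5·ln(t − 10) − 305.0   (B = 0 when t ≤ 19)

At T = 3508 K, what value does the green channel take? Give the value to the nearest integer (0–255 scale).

t = 3508/100 = 35.08; the t ≤ 66 branch applies.
G = 99.47·ln 35.08 − 161.1 = 99.47·3.5576 − 161.1 = 192.778.
Rounded: 193.

193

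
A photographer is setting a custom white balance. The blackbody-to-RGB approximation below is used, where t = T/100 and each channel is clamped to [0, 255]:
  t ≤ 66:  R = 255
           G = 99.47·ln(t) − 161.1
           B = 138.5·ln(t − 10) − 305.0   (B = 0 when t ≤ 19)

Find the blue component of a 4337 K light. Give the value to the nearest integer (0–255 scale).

181

t = 4337/100 = 43.37; the t ≤ 66 branch applies.
B = 138.5·ln(43.37 − 10) − 305.0 = 138.5·ln 33.37 − 305.0 = 138.5·3.5077 − 305.0 = 180.811.
Rounded: 181.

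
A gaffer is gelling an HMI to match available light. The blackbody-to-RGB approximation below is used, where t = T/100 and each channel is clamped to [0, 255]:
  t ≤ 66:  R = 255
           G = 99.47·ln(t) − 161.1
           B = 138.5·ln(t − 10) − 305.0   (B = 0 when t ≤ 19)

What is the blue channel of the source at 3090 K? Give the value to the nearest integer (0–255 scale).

t = 3090/100 = 30.9; the t ≤ 66 branch applies.
B = 138.5·ln(30.9 − 10) − 305.0 = 138.5·ln 20.9 − 305.0 = 138.5·3.0397 − 305.0 = 116.005.
Rounded: 116.

116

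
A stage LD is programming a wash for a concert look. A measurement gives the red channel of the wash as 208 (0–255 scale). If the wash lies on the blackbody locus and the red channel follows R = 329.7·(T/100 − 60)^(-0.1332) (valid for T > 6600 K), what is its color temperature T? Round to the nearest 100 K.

(t − 60)^(-0.1332) = 208/329.7 = 0.63088.
t − 60 = 0.63088^(1/-0.1332) = 0.63088^(-7.508) = 31.763, so t = 91.763.
T = 100·t = 9176 K → 9200 K to the nearest 100 K.

9200 K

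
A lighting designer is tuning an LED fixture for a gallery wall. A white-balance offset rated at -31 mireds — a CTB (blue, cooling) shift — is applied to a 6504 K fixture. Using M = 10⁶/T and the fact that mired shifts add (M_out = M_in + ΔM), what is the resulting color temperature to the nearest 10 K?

M_in = 10⁶/6504 = 153.75 mireds.
M_out = 153.75 + (-31) = 122.75 mireds.
T_out = 10⁶/122.75 = 8146.5 K → 8150 K.

8150 K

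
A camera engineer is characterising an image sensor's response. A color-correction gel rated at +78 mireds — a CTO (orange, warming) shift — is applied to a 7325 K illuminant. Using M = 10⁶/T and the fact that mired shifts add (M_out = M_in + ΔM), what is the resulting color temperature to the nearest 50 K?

4650 K

M_in = 10⁶/7325 = 136.52 mireds.
M_out = 136.52 + (+78) = 214.52 mireds.
T_out = 10⁶/214.52 = 4661.6 K → 4650 K.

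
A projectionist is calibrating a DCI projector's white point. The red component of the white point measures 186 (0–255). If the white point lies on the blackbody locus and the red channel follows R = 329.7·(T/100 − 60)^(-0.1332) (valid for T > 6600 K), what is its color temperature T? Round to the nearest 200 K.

(t − 60)^(-0.1332) = 186/329.7 = 0.56415.
t − 60 = 0.56415^(1/-0.1332) = 0.56415^(-7.508) = 73.521, so t = 133.521.
T = 100·t = 13352 K → 13400 K to the nearest 200 K.

13400 K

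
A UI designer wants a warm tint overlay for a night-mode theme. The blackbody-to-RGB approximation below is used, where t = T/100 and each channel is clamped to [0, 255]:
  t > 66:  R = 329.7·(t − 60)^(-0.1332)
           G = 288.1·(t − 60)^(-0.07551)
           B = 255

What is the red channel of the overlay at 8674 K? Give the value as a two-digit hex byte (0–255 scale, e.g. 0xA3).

0xD5

t = 8674/100 = 86.74; the t > 66 branch applies.
R = 329.7·(86.74 − 60)^(-0.1332) = 329.7·26.74^(-0.1332) = 329.7·0.64551 = 212.824.
Rounded: 213; in hex, 0xD5.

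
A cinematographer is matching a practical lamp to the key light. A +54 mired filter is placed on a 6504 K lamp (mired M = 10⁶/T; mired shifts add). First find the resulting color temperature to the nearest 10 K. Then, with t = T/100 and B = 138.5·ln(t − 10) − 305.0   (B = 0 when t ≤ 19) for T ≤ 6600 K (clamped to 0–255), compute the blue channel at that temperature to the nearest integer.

199

M_in = 10⁶/6504 = 153.75; M_out = 153.75 + (+54) = 207.75.
T_out = 10⁶/207.75 = 4813.4 K → 4810 K; t = 48.1.
B = 138.5·ln(48.1 − 10) − 305.0 = 138.5·ln 38.1 − 305.0 = 138.5·3.6402 − 305.0 = 199.170.
Rounded: 199.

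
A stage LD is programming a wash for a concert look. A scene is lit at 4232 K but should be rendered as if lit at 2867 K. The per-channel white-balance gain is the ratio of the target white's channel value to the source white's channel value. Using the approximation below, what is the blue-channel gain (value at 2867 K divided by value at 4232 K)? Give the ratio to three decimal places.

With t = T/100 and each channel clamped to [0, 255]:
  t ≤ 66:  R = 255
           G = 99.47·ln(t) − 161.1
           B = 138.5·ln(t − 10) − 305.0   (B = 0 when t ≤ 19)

0.569

At 4232 K (t = 42.32):
  B = 138.5·ln(42.32 − 10) − 305.0 = 138.5·ln 32.32 − 305.0 = 138.5·3.4757 − 305.0 = 176.383.
At 2867 K (t = 28.67):
  B = 138.5·ln(28.67 − 10) − 305.0 = 138.5·ln 18.67 − 305.0 = 138.5·2.9269 − 305.0 = 100.378.
Gain = 100.378 / 176.383 = 0.5691 → 0.569.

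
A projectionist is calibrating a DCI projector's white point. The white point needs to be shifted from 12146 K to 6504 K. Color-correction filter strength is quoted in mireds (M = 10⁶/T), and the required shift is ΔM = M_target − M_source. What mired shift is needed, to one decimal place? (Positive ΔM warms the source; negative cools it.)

+71.4 mireds

M_source = 10⁶/12146 = 82.332; M_target = 10⁶/6504 = 153.752.
ΔM = 153.752 − 82.332 = 71.420 → +71.4 mireds, a warming shift.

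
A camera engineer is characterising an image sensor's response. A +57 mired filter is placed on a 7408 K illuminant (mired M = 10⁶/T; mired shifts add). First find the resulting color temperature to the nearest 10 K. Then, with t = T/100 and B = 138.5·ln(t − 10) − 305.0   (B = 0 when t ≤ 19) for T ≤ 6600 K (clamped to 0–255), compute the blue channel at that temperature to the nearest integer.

M_in = 10⁶/7408 = 134.99; M_out = 134.99 + (+57) = 191.99.
T_out = 10⁶/191.99 = 5208.6 K → 5210 K; t = 52.1.
B = 138.5·ln(52.1 − 10) − 305.0 = 138.5·ln 42.1 − 305.0 = 138.5·3.7400 − 305.0 = 212.997.
Rounded: 213.

213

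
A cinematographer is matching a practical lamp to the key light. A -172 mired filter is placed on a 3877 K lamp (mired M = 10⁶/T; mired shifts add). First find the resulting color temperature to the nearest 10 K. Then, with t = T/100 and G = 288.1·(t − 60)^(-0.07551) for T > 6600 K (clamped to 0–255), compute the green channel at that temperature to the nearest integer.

M_in = 10⁶/3877 = 257.93; M_out = 257.93 + (-172) = 85.93.
T_out = 10⁶/85.93 = 11637.2 K → 11640 K; t = 116.4.
G = 288.1·(116.4 − 60)^(-0.07551) = 288.1·56.4^(-0.07551) = 288.1·0.73750 = 212.473.
Rounded: 212.

212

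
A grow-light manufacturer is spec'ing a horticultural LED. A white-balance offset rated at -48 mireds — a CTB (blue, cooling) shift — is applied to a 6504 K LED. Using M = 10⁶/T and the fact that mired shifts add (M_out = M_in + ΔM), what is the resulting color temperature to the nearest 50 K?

9450 K

M_in = 10⁶/6504 = 153.75 mireds.
M_out = 153.75 + (-48) = 105.75 mireds.
T_out = 10⁶/105.75 = 9456.1 K → 9450 K.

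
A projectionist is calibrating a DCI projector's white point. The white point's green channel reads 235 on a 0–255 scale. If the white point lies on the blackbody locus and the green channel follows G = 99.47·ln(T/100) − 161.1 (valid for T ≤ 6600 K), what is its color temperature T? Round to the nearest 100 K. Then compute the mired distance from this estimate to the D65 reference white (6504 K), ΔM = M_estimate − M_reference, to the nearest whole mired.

+31 mireds

ln t = (235 + 161.1) / 99.47 = 3.9821.
t = e^3.9821 = 53.630.
T = 100·t = 5363 K → 5400 K to the nearest 100 K.
M_estimate = 10⁶/5400 = 185.19; M_reference = 10⁶/6504 = 153.75.
ΔM = 185.19 − 153.75 = 31.43 → +31 mireds.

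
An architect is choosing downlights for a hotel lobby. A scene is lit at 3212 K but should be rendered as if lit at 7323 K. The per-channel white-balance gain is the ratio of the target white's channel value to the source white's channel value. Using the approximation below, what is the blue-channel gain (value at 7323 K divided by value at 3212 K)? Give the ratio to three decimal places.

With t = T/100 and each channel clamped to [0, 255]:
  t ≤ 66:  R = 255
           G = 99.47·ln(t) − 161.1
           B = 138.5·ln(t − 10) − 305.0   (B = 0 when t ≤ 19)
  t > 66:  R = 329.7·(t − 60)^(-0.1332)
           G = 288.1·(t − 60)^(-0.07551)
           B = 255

2.059

At 3212 K (t = 32.12):
  B = 138.5·ln(32.12 − 10) − 305.0 = 138.5·ln 22.12 − 305.0 = 138.5·3.0965 − 305.0 = 123.863.
At 7323 K (t = 73.23):
  B = 255 by definition for t > 66.
Gain = 255.000 / 123.863 = 2.0587 → 2.059.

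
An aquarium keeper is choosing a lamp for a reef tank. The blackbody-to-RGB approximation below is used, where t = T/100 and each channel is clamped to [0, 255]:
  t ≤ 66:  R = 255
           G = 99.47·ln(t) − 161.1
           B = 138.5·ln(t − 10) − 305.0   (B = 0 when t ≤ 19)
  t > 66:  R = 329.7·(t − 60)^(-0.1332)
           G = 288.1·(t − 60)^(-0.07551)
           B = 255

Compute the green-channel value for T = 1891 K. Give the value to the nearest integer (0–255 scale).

131

t = 1891/100 = 18.91; the t ≤ 66 branch applies.
G = 99.47·ln 18.91 − 161.1 = 99.47·2.9397 − 161.1 = 131.311.
Rounded: 131.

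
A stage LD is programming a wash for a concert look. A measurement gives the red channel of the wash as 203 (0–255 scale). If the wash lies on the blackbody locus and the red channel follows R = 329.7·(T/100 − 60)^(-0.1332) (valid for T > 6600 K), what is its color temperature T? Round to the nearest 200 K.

9800 K

(t − 60)^(-0.1332) = 203/329.7 = 0.61571.
t − 60 = 0.61571^(1/-0.1332) = 0.61571^(-7.508) = 38.129, so t = 98.129.
T = 100·t = 9813 K → 9800 K to the nearest 200 K.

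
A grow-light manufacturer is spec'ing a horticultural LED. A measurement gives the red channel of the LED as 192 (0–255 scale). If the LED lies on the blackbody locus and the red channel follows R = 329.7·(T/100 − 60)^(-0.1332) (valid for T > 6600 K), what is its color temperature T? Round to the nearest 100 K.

11800 K

(t − 60)^(-0.1332) = 192/329.7 = 0.58235.
t − 60 = 0.58235^(1/-0.1332) = 0.58235^(-7.508) = 57.929, so t = 117.929.
T = 100·t = 11793 K → 11800 K to the nearest 100 K.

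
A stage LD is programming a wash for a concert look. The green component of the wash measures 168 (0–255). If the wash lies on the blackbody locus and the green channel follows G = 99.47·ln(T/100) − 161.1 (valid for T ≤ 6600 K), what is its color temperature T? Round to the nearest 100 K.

2700 K

ln t = (168 + 161.1) / 99.47 = 3.3085.
t = e^3.3085 = 27.345.
T = 100·t = 2735 K → 2700 K to the nearest 100 K.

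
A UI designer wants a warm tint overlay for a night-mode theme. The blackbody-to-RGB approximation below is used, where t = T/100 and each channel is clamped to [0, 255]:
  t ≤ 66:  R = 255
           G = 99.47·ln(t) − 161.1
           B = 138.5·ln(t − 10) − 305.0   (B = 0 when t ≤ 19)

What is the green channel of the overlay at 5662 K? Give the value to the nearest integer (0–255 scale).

240

t = 5662/100 = 56.62; the t ≤ 66 branch applies.
G = 99.47·ln 56.62 − 161.1 = 99.47·4.0364 − 161.1 = 240.397.
Rounded: 240.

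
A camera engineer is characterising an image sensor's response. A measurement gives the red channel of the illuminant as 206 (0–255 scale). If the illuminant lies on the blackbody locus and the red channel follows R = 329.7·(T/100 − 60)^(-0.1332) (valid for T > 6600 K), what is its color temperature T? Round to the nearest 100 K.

9400 K

(t − 60)^(-0.1332) = 206/329.7 = 0.62481.
t − 60 = 0.62481^(1/-0.1332) = 0.62481^(-7.508) = 34.152, so t = 94.152.
T = 100·t = 9415 K → 9400 K to the nearest 100 K.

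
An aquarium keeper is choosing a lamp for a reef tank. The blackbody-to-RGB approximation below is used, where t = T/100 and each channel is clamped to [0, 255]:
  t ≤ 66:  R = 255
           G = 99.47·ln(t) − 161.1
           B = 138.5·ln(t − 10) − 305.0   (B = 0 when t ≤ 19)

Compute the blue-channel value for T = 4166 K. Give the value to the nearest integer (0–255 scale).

t = 4166/100 = 41.66; the t ≤ 66 branch applies.
B = 138.5·ln(41.66 − 10) − 305.0 = 138.5·ln 31.66 − 305.0 = 138.5·3.4551 − 305.0 = 173.525.
Rounded: 174.

174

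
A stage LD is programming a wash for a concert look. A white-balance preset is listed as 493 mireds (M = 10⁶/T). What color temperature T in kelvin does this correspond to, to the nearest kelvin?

T = 10⁶ / 493 = 2028.40 K → 2028 K.

2028 K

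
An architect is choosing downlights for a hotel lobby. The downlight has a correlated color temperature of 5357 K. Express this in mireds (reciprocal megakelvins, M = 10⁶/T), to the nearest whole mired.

M = 10⁶ / 5357 = 186.672 → 187 mireds.

187 mireds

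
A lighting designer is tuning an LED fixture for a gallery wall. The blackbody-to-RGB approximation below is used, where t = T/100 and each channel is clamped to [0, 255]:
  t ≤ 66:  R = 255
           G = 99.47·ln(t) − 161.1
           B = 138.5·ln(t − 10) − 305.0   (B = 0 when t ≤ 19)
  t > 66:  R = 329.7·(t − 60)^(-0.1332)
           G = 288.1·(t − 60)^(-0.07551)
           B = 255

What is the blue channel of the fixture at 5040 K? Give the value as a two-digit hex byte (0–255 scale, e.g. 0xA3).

t = 5040/100 = 50.4; the t ≤ 66 branch applies.
B = 138.5·ln(50.4 − 10) − 305.0 = 138.5·ln 40.4 − 305.0 = 138.5·3.6988 − 305.0 = 207.288.
Rounded: 207; in hex, 0xCF.

0xCF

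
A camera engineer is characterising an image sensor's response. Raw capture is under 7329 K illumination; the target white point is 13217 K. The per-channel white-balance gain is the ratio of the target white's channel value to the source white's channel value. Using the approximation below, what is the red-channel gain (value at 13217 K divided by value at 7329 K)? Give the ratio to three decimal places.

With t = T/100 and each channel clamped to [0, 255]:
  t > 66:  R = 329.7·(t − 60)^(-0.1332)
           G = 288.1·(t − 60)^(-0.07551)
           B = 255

0.798

At 7329 K (t = 73.29):
  R = 329.7·(73.29 − 60)^(-0.1332) = 329.7·13.29^(-0.1332) = 329.7·0.70851 = 233.596.
At 13217 K (t = 132.17):
  R = 329.7·(132.17 − 60)^(-0.1332) = 329.7·72.17^(-0.1332) = 329.7·0.56554 = 186.460.
Gain = 186.460 / 233.596 = 0.7982 → 0.798.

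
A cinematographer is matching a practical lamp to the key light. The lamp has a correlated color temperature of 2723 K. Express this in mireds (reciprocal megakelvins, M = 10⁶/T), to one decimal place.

M = 10⁶ / 2723 = 367.242 → 367.2 mireds.

367.2 mireds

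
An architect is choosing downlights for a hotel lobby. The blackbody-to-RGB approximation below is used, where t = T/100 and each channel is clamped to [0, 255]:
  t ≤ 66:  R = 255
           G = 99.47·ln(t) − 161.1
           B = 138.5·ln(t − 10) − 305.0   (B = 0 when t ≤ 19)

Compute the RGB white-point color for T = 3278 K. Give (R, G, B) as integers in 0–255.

t = 3278/100 = 32.78; the t ≤ 66 branch applies.
R = 255 by definition for t ≤ 66.
G = 99.47·ln 32.78 − 161.1 = 99.47·3.4898 − 161.1 = 186.032.
B = 138.5·ln(32.78 − 10) − 305.0 = 138.5·ln 22.78 − 305.0 = 138.5·3.1259 − 305.0 = 127.935.
Rounded: (255, 186, 128).

(255, 186, 128)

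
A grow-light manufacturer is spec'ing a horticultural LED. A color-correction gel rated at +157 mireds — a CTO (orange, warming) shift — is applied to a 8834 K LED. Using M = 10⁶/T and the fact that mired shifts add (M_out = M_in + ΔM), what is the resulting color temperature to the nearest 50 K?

3700 K

M_in = 10⁶/8834 = 113.20 mireds.
M_out = 113.20 + (+157) = 270.20 mireds.
T_out = 10⁶/270.20 = 3701.0 K → 3700 K.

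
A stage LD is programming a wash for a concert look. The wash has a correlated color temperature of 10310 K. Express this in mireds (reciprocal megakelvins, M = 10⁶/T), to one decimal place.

97.0 mireds

M = 10⁶ / 10310 = 96.993 → 97.0 mireds.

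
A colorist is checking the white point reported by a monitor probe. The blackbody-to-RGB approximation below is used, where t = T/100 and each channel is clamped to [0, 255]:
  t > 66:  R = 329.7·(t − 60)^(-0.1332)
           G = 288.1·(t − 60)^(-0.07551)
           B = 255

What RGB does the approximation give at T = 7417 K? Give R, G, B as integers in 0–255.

R=232, G=236, B=255

t = 7417/100 = 74.17; the t > 66 branch applies.
R = 329.7·(74.17 − 60)^(-0.1332) = 329.7·14.17^(-0.1332) = 329.7·0.70249 = 231.610.
G = 288.1·(74.17 − 60)^(-0.07551) = 288.1·14.17^(-0.07551) = 288.1·0.81858 = 235.832.
B = 255 by definition for t > 66.
Rounded: (232, 236, 255).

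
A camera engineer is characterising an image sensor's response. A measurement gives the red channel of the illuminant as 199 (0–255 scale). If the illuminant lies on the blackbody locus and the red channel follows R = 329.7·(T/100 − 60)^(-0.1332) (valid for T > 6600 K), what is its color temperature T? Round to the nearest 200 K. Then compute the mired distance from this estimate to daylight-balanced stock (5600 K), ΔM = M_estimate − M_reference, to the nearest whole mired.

(t − 60)^(-0.1332) = 199/329.7 = 0.60358.
t − 60 = 0.60358^(1/-0.1332) = 0.60358^(-7.508) = 44.273, so t = 104.273.
T = 100·t = 10427 K → 10400 K to the nearest 200 K.
M_estimate = 10⁶/10400 = 96.15; M_reference = 10⁶/5600 = 178.57.
ΔM = 96.15 − 178.57 = -82.42 → -82 mireds.

-82 mireds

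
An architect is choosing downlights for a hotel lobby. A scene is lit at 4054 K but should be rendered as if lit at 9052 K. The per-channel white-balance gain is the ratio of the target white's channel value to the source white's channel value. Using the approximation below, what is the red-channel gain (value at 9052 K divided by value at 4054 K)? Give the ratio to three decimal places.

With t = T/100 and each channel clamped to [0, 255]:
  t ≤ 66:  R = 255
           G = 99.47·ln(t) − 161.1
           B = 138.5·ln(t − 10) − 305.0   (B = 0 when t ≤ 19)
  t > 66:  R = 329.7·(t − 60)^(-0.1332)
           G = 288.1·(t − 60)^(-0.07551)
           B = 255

0.820

At 4054 K (t = 40.54):
  R = 255 by definition for t ≤ 66.
At 9052 K (t = 90.52):
  R = 329.7·(90.52 − 60)^(-0.1332) = 329.7·30.52^(-0.1332) = 329.7·0.63424 = 209.109.
Gain = 209.109 / 255.000 = 0.8200 → 0.820.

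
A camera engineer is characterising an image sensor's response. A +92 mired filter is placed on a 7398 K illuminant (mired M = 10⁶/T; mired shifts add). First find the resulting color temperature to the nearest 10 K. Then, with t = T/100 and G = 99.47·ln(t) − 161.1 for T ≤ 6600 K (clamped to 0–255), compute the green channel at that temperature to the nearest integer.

M_in = 10⁶/7398 = 135.17; M_out = 135.17 + (+92) = 227.17.
T_out = 10⁶/227.17 = 4402.0 K → 4400 K; t = 44.
G = 99.47·ln 44 − 161.1 = 99.47·3.7842 − 161.1 = 215.313.
Rounded: 215.

215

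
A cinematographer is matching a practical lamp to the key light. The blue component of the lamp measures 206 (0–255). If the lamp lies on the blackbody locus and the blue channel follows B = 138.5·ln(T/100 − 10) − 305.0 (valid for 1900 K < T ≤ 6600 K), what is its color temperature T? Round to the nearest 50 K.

ln(t − 10) = (206 + 305.0) / 138.5 = 3.6895.
t − 10 = e^3.6895 = 40.026, so t = 50.026.
T = 100·t = 5003 K → 5000 K to the nearest 50 K.

5000 K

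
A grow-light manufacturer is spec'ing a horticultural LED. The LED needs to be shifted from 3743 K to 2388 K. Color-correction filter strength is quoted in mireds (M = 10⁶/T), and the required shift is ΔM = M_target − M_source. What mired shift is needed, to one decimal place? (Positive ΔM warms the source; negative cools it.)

M_source = 10⁶/3743 = 267.165; M_target = 10⁶/2388 = 418.760.
ΔM = 418.760 − 267.165 = 151.595 → +151.6 mireds, a warming shift.

+151.6 mireds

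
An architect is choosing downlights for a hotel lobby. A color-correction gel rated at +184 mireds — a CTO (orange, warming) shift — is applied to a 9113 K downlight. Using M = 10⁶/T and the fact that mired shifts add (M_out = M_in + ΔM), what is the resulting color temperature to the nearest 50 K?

3400 K

M_in = 10⁶/9113 = 109.73 mireds.
M_out = 109.73 + (+184) = 293.73 mireds.
T_out = 10⁶/293.73 = 3404.4 K → 3400 K.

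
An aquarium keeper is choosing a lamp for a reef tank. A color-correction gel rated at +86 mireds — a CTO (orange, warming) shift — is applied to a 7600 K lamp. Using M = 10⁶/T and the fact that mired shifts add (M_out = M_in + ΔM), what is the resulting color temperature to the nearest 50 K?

4600 K

M_in = 10⁶/7600 = 131.58 mireds.
M_out = 131.58 + (+86) = 217.58 mireds.
T_out = 10⁶/217.58 = 4596.0 K → 4600 K.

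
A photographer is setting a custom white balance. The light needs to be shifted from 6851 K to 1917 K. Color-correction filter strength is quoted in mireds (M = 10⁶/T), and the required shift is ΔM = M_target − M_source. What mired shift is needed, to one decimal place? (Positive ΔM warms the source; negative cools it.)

M_source = 10⁶/6851 = 145.964; M_target = 10⁶/1917 = 521.648.
ΔM = 521.648 − 145.964 = 375.684 → +375.7 mireds, a warming shift.

+375.7 mireds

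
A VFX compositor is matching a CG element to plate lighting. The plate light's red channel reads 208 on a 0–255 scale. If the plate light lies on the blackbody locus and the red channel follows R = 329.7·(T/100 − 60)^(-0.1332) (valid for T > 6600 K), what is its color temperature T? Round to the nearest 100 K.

(t − 60)^(-0.1332) = 208/329.7 = 0.63088.
t − 60 = 0.63088^(1/-0.1332) = 0.63088^(-7.508) = 31.763, so t = 91.763.
T = 100·t = 9176 K → 9200 K to the nearest 100 K.

9200 K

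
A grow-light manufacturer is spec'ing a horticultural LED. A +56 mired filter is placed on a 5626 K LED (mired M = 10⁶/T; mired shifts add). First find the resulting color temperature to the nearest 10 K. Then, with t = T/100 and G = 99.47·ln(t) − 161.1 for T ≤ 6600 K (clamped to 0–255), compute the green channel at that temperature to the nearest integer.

213

M_in = 10⁶/5626 = 177.75; M_out = 177.75 + (+56) = 233.75.
T_out = 10⁶/233.75 = 4278.1 K → 4280 K; t = 42.8.
G = 99.47·ln 42.8 − 161.1 = 99.47·3.7565 − 161.1 = 212.563.
Rounded: 213.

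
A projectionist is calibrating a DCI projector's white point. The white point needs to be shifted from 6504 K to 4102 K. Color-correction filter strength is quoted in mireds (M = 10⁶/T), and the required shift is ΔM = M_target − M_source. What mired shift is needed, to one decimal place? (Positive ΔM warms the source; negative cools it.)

M_source = 10⁶/6504 = 153.752; M_target = 10⁶/4102 = 243.784.
ΔM = 243.784 − 153.752 = 90.032 → +90.0 mireds, a warming shift.

+90.0 mireds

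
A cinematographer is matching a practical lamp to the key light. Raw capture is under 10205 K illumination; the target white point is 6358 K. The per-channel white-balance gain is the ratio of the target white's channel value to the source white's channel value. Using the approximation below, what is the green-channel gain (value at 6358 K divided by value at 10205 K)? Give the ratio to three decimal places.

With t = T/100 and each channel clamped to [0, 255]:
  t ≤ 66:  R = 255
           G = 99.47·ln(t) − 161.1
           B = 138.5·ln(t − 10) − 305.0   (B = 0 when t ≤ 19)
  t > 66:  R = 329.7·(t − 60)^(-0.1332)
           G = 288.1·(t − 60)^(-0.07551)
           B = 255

1.160

At 10205 K (t = 102.05):
  G = 288.1·(102.05 − 60)^(-0.07551) = 288.1·42.05^(-0.07551) = 288.1·0.75403 = 217.236.
At 6358 K (t = 63.58):
  G = 99.47·ln 63.58 − 161.1 = 99.47·4.1523 − 161.1 = 251.929.
Gain = 251.929 / 217.236 = 1.1597 → 1.160.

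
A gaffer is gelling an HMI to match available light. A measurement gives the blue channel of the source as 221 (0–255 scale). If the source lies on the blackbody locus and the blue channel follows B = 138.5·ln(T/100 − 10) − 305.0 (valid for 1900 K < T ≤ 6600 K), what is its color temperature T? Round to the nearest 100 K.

5500 K

ln(t − 10) = (221 + 305.0) / 138.5 = 3.7978.
t − 10 = e^3.7978 = 44.604, so t = 54.604.
T = 100·t = 5460 K → 5500 K to the nearest 100 K.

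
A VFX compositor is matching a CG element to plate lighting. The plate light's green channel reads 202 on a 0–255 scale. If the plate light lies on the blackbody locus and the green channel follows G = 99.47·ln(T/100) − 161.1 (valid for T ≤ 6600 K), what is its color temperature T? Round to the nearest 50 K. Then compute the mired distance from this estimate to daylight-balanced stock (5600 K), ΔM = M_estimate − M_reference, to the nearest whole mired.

ln t = (202 + 161.1) / 99.47 = 3.6503.
t = e^3.6503 = 38.488.
T = 100·t = 3849 K → 3850 K to the nearest 50 K.
M_estimate = 10⁶/3850 = 259.74; M_reference = 10⁶/5600 = 178.57.
ΔM = 259.74 − 178.57 = 81.17 → +81 mireds.

+81 mireds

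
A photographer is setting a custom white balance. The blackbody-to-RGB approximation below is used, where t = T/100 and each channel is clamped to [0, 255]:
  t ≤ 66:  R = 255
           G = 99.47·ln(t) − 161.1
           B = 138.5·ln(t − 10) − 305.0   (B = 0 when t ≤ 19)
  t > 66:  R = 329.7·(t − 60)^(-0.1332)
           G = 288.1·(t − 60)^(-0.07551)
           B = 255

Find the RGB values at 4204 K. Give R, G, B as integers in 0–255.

t = 4204/100 = 42.04; the t ≤ 66 branch applies.
R = 255 by definition for t ≤ 66.
G = 99.47·ln 42.04 − 161.1 = 99.47·3.7386 − 161.1 = 210.781.
B = 138.5·ln(42.04 − 10) − 305.0 = 138.5·ln 32.04 − 305.0 = 138.5·3.4670 − 305.0 = 175.177.
Rounded: (255, 211, 175).

R=255, G=211, B=175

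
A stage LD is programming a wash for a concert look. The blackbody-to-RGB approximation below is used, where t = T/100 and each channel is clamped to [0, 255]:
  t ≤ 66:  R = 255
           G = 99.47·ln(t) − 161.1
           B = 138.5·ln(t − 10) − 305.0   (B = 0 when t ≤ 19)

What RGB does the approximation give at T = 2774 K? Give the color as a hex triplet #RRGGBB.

t = 2774/100 = 27.74; the t ≤ 66 branch applies.
R = 255 by definition for t ≤ 66.
G = 99.47·ln 27.74 − 161.1 = 99.47·3.3229 − 161.1 = 169.426.
B = 138.5·ln(27.74 − 10) − 305.0 = 138.5·ln 17.74 − 305.0 = 138.5·2.8758 − 305.0 = 93.301.
Rounded: (255, 169, 93).
In hex: #FFA95D.

#FFA95D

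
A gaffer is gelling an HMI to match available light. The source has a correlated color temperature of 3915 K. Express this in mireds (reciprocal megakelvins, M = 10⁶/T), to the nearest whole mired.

255 mireds

M = 10⁶ / 3915 = 255.428 → 255 mireds.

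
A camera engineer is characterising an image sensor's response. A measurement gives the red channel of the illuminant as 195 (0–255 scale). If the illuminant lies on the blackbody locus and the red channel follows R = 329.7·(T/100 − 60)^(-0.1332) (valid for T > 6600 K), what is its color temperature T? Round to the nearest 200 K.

11200 K

(t − 60)^(-0.1332) = 195/329.7 = 0.59145.
t − 60 = 0.59145^(1/-0.1332) = 0.59145^(-7.508) = 51.564, so t = 111.564.
T = 100·t = 11156 K → 11200 K to the nearest 200 K.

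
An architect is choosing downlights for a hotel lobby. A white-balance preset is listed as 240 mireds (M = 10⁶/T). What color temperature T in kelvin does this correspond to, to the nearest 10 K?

T = 10⁶ / 240 = 4166.67 K → 4170 K.

4170 K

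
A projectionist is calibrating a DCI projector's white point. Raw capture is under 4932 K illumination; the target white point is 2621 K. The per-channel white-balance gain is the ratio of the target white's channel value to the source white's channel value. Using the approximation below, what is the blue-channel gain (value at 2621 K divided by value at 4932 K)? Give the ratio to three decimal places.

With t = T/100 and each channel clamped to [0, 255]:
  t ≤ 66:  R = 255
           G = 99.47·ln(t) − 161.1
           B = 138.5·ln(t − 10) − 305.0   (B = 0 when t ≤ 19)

At 4932 K (t = 49.32):
  B = 138.5·ln(49.32 − 10) − 305.0 = 138.5·ln 39.32 − 305.0 = 138.5·3.6717 − 305.0 = 203.535.
At 2621 K (t = 26.21):
  B = 138.5·ln(26.21 − 10) − 305.0 = 138.5·ln 16.21 − 305.0 = 138.5·2.7856 − 305.0 = 80.810.
Gain = 80.810 / 203.535 = 0.3970 → 0.397.

0.397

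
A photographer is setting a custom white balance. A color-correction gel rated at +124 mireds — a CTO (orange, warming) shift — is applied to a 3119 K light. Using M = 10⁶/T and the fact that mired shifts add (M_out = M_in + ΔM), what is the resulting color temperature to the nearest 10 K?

2250 K

M_in = 10⁶/3119 = 320.62 mireds.
M_out = 320.62 + (+124) = 444.62 mireds.
T_out = 10⁶/444.62 = 2249.1 K → 2250 K.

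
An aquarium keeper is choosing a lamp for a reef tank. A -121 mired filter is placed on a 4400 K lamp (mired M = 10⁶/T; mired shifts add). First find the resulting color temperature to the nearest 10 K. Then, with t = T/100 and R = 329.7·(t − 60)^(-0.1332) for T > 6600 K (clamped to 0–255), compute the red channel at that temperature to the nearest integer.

206

M_in = 10⁶/4400 = 227.27; M_out = 227.27 + (-121) = 106.27.
T_out = 10⁶/106.27 = 9409.8 K → 9410 K; t = 94.1.
R = 329.7·(94.1 − 60)^(-0.1332) = 329.7·34.1^(-0.1332) = 329.7·0.62494 = 206.042.
Rounded: 206.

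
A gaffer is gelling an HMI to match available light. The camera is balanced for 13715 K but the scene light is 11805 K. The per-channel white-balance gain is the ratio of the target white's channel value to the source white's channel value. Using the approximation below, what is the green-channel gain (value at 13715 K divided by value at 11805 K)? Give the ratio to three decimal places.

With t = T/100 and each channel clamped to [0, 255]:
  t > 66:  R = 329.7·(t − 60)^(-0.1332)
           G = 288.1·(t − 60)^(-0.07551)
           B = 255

At 11805 K (t = 118.05):
  G = 288.1·(118.05 − 60)^(-0.07551) = 288.1·58.05^(-0.07551) = 288.1·0.73589 = 212.011.
At 13715 K (t = 137.15):
  G = 288.1·(137.15 − 60)^(-0.07551) = 288.1·77.15^(-0.07551) = 288.1·0.72026 = 207.506.
Gain = 207.506 / 212.011 = 0.9788 → 0.979.

0.979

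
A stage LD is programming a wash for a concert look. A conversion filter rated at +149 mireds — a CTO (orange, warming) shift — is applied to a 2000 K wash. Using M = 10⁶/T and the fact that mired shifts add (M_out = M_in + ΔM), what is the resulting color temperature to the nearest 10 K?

1540 K

M_in = 10⁶/2000 = 500.00 mireds.
M_out = 500.00 + (+149) = 649.00 mireds.
T_out = 10⁶/649.00 = 1540.8 K → 1540 K.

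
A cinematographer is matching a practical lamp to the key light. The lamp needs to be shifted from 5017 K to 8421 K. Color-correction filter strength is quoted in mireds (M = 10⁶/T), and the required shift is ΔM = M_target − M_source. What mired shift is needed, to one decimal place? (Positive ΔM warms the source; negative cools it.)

-80.6 mireds

M_source = 10⁶/5017 = 199.322; M_target = 10⁶/8421 = 118.751.
ΔM = 118.751 − 199.322 = -80.572 → -80.6 mireds, a cooling shift.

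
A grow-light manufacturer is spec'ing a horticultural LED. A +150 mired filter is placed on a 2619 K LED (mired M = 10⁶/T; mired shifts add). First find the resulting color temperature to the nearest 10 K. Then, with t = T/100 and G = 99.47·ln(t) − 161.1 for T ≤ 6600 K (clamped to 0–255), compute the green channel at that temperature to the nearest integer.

131

M_in = 10⁶/2619 = 381.83; M_out = 381.83 + (+150) = 531.83.
T_out = 10⁶/531.83 = 1880.3 K → 1880 K; t = 18.8.
G = 99.47·ln 18.8 − 161.1 = 99.47·2.9339 − 161.1 = 130.731.
Rounded: 131.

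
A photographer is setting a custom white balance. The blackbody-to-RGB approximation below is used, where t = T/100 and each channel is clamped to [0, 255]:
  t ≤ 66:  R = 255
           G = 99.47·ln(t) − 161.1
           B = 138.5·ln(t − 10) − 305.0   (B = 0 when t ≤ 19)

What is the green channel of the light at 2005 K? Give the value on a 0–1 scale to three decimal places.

0.538

t = 2005/100 = 20.05; the t ≤ 66 branch applies.
G = 99.47·ln 20.05 − 161.1 = 99.47·2.9982 − 161.1 = 137.134.
On a 0–1 scale: 137.134/255 = 0.5378 → 0.538.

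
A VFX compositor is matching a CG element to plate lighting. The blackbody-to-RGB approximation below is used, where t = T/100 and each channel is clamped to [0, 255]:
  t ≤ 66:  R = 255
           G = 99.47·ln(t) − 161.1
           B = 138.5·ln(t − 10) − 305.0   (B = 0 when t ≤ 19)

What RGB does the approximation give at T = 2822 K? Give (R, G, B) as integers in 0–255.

(255, 171, 97)

t = 2822/100 = 28.22; the t ≤ 66 branch applies.
R = 255 by definition for t ≤ 66.
G = 99.47·ln 28.22 − 161.1 = 99.47·3.3400 − 161.1 = 171.133.
B = 138.5·ln(28.22 − 10) − 305.0 = 138.5·ln 18.22 − 305.0 = 138.5·2.9025 − 305.0 = 96.999.
Rounded: (255, 171, 97).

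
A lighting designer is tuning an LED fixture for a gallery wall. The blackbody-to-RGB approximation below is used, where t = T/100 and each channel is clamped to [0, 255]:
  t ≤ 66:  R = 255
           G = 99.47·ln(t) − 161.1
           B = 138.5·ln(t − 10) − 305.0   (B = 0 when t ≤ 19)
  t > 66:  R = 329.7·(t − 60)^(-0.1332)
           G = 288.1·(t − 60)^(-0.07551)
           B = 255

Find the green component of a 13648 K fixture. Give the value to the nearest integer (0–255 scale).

t = 13648/100 = 136.48; the t > 66 branch applies.
G = 288.1·(136.48 − 60)^(-0.07551) = 288.1·76.48^(-0.07551) = 288.1·0.72073 = 207.643.
Rounded: 208.

208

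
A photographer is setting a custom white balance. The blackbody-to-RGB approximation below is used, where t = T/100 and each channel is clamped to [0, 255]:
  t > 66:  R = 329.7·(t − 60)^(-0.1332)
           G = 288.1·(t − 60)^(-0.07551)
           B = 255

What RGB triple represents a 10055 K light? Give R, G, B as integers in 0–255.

t = 10055/100 = 100.55; the t > 66 branch applies.
R = 329.7·(100.55 − 60)^(-0.1332) = 329.7·40.55^(-0.1332) = 329.7·0.61068 = 201.342.
G = 288.1·(100.55 − 60)^(-0.07551) = 288.1·40.55^(-0.07551) = 288.1·0.75610 = 217.833.
B = 255 by definition for t > 66.
Rounded: (201, 218, 255).

R=201, G=218, B=255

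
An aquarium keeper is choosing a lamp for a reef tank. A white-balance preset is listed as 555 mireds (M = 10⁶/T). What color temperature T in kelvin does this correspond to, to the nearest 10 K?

T = 10⁶ / 555 = 1801.80 K → 1800 K.

1800 K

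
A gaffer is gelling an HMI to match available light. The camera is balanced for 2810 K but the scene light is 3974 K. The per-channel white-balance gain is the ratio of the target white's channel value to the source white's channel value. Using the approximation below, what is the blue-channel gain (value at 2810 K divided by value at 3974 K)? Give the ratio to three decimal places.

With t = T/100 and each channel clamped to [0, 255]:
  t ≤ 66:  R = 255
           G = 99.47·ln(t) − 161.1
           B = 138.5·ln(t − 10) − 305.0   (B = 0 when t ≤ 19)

0.583

At 3974 K (t = 39.74):
  B = 138.5·ln(39.74 − 10) − 305.0 = 138.5·ln 29.74 − 305.0 = 138.5·3.3925 − 305.0 = 164.860.
At 2810 K (t = 28.1):
  B = 138.5·ln(28.1 − 10) − 305.0 = 138.5·ln 18.1 − 305.0 = 138.5·2.8959 − 305.0 = 96.084.
Gain = 96.084 / 164.860 = 0.5828 → 0.583.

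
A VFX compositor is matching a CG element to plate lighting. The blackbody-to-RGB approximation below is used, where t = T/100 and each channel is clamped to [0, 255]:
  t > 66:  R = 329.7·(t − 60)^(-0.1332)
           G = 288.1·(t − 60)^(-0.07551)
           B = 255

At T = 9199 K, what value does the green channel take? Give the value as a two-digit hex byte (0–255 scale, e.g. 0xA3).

0xDE

t = 9199/100 = 91.99; the t > 66 branch applies.
G = 288.1·(91.99 − 60)^(-0.07551) = 288.1·31.99^(-0.07551) = 288.1·0.76976 = 221.768.
Rounded: 222; in hex, 0xDE.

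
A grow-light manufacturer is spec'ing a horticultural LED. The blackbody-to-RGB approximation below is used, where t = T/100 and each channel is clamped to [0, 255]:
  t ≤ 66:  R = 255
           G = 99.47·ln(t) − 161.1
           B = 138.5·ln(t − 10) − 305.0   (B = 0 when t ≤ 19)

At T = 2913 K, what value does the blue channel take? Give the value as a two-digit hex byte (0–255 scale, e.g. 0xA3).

0x68

t = 2913/100 = 29.13; the t ≤ 66 branch applies.
B = 138.5·ln(29.13 − 10) − 305.0 = 138.5·ln 19.13 − 305.0 = 138.5·2.9513 − 305.0 = 103.749.
Rounded: 104; in hex, 0x68.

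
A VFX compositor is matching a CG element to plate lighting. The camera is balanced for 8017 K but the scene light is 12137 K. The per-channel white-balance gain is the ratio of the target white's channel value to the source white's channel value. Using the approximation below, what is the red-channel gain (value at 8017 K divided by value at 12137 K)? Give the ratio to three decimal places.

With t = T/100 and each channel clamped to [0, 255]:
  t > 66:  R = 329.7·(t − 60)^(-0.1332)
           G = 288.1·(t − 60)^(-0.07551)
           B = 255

1.160

At 12137 K (t = 121.37):
  R = 329.7·(121.37 − 60)^(-0.1332) = 329.7·61.37^(-0.1332) = 329.7·0.57789 = 190.530.
At 8017 K (t = 80.17):
  R = 329.7·(80.17 − 60)^(-0.1332) = 329.7·20.17^(-0.1332) = 329.7·0.67021 = 220.969.
Gain = 220.969 / 190.530 = 1.1598 → 1.160.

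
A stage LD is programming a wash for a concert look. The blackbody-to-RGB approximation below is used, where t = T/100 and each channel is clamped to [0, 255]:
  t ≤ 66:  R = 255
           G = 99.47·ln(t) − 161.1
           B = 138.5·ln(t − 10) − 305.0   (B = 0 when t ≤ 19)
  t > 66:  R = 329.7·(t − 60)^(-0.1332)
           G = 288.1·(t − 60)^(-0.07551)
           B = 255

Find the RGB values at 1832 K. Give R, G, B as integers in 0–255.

R=255, G=128, B=0

t = 1832/100 = 18.32; the t ≤ 66 branch applies.
R = 255 by definition for t ≤ 66.
G = 99.47·ln 18.32 − 161.1 = 99.47·2.9080 − 161.1 = 128.158.
t = 18.32 ≤ 19, so B = 0.
Rounded: (255, 128, 0).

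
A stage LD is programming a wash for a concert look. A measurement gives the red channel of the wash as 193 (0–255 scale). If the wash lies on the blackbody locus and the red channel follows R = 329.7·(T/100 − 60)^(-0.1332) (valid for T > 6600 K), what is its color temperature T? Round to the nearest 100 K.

(t − 60)^(-0.1332) = 193/329.7 = 0.58538.
t − 60 = 0.58538^(1/-0.1332) = 0.58538^(-7.508) = 55.713, so t = 115.713.
T = 100·t = 11571 K → 11600 K to the nearest 100 K.

11600 K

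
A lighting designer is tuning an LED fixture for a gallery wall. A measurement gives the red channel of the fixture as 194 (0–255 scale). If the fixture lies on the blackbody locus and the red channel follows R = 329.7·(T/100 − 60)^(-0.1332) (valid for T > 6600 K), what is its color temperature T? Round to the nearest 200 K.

11400 K

(t − 60)^(-0.1332) = 194/329.7 = 0.58841.
t − 60 = 0.58841^(1/-0.1332) = 0.58841^(-7.508) = 53.593, so t = 113.593.
T = 100·t = 11359 K → 11400 K to the nearest 200 K.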